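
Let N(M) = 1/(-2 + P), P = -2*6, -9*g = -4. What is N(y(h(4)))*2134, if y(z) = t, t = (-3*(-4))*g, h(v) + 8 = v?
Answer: -1067/7 ≈ -152.43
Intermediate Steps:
g = 4/9 (g = -1/9*(-4) = 4/9 ≈ 0.44444)
h(v) = -8 + v
t = 16/3 (t = -3*(-4)*(4/9) = 12*(4/9) = 16/3 ≈ 5.3333)
y(z) = 16/3
P = -12
N(M) = -1/14 (N(M) = 1/(-2 - 12) = 1/(-14) = -1/14)
N(y(h(4)))*2134 = -1/14*2134 = -1067/7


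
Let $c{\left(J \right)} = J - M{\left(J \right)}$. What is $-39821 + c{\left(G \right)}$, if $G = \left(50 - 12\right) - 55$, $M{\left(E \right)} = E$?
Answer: $-39821$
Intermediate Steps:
$G = -17$ ($G = \left(50 - 12\right) - 55 = 38 - 55 = -17$)
$c{\left(J \right)} = 0$ ($c{\left(J \right)} = J - J = 0$)
$-39821 + c{\left(G \right)} = -39821 + 0 = -39821$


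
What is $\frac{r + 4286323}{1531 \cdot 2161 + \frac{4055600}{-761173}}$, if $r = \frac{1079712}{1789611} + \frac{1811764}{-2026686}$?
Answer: $\frac{1972250603247352135748663}{1522321883976156006588513} \approx 1.2956$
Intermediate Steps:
$r = - \frac{175685931562}{604496593191}$ ($r = 1079712 \cdot \frac{1}{1789611} + 1811764 \left(- \frac{1}{2026686}\right) = \frac{359904}{596537} - \frac{905882}{1013343} = - \frac{175685931562}{604496593191} \approx -0.29063$)
$\frac{r + 4286323}{1531 \cdot 2161 + \frac{4055600}{-761173}} = \frac{- \frac{175685931562}{604496593191} + 4286323}{1531 \cdot 2161 + \frac{4055600}{-761173}} = \frac{2591067475130295131}{604496593191 \left(3308491 + 4055600 \left(- \frac{1}{761173}\right)\right)} = \frac{2591067475130295131}{604496593191 \left(3308491 - \frac{4055600}{761173}\right)} = \frac{2591067475130295131}{604496593191 \cdot \frac{2518329964343}{761173}} = \frac{2591067475130295131}{604496593191} \cdot \frac{761173}{2518329964343} = \frac{1972250603247352135748663}{1522321883976156006588513}$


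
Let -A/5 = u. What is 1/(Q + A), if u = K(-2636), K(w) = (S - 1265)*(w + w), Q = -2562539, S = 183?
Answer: -1/31084059 ≈ -3.2171e-8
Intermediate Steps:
K(w) = -2164*w (K(w) = (183 - 1265)*(w + w) = -2164*w)
u = 5704304 (u = -2164*(-2636) = 5704304)
A = -28521520 (A = -5*5704304 = -28521520)
1/(Q + A) = 1/(-2562539 - 28521520) = 1/(-31084059) = -1/31084059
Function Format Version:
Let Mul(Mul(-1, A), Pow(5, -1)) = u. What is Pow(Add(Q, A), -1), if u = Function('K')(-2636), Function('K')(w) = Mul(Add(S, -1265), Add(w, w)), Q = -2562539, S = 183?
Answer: Rational(-1, 31084059) ≈ -3.2171e-8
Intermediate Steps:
Function('K')(w) = Mul(-2164, w) (Function('K')(w) = Mul(Add(183, -1265), Add(w, w)) = Mul(-1082, Mul(2, w)) = Mul(-2164, w))
u = 5704304 (u = Mul(-2164, -2636) = 5704304)
A = -28521520 (A = Mul(-5, 5704304) = -28521520)
Pow(Add(Q, A), -1) = Pow(Add(-2562539, -28521520), -1) = Pow(-31084059, -1) = Rational(-1, 31084059)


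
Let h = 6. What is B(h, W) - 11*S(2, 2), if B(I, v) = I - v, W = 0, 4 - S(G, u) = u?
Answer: -16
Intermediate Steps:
S(G, u) = 4 - u
B(h, W) - 11*S(2, 2) = (6 - 1*0) - 11*(4 - 1*2) = (6 + 0) - 11*(4 - 2) = 6 - 11*2 = 6 - 22 = -16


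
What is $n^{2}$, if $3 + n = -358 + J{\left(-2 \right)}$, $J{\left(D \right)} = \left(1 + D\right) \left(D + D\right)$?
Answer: $127449$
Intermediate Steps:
$J{\left(D \right)} = 2 D \left(1 + D\right)$ ($J{\left(D \right)} = \left(1 + D\right) 2 D = 2 D \left(1 + D\right)$)
$n = -357$ ($n = -3 - \left(358 + 4 \left(1 - 2\right)\right) = -3 - \left(358 + 4 \left(-1\right)\right) = -3 + \left(-358 + 4\right) = -3 - 354 = -357$)
$n^{2} = \left(-357\right)^{2} = 127449$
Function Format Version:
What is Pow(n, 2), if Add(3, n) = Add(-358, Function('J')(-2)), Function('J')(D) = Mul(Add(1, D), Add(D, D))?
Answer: 127449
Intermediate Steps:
Function('J')(D) = Mul(2, D, Add(1, D)) (Function('J')(D) = Mul(Add(1, D), Mul(2, D)) = Mul(2, D, Add(1, D)))
n = -357 (n = Add(-3, Add(-358, Mul(2, -2, Add(1, -2)))) = Add(-3, Add(-358, Mul(2, -2, -1))) = Add(-3, Add(-358, 4)) = Add(-3, -354) = -357)
Pow(n, 2) = Pow(-357, 2) = 127449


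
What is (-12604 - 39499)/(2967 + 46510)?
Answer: -52103/49477 ≈ -1.0531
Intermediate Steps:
(-12604 - 39499)/(2967 + 46510) = -52103/49477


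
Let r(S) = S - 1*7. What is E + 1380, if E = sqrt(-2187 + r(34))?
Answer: 1380 + 12*I*sqrt(15) ≈ 1380.0 + 46.476*I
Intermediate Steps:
r(S) = -7 + S (r(S) = S - 7 = -7 + S)
E = 12*I*sqrt(15) (E = sqrt(-2187 + (-7 + 34)) = sqrt(-2187 + 27) = sqrt(-2160) = 12*I*sqrt(15) ≈ 46.476*I)
E + 1380 = 12*I*sqrt(15) + 1380 = 1380 + 12*I*sqrt(15)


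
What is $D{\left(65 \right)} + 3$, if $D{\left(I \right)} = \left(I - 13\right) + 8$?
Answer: $63$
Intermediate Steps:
$D{\left(I \right)} = -5 + I$ ($D{\left(I \right)} = \left(-13 + I\right) + 8 = -5 + I$)
$D{\left(65 \right)} + 3 = \left(-5 + 65\right) + 3 = 60 + 3 = 63$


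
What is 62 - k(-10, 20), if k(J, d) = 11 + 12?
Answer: 39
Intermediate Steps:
k(J, d) = 23
62 - k(-10, 20) = 62 - 1*23 = 62 - 23 = 39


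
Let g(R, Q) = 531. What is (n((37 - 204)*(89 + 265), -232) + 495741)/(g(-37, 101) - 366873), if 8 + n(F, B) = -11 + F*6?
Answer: -70507/183171 ≈ -0.38492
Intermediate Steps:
n(F, B) = -19 + 6*F (n(F, B) = -8 + (-11 + F*6) = -8 + (-11 + 6*F) = -19 + 6*F)
(n((37 - 204)*(89 + 265), -232) + 495741)/(g(-37, 101) - 366873) = ((-19 + 6*((37 - 204)*(89 + 265))) + 495741)/(531 - 366873) = ((-19 + 6*(-167*354)) + 495741)/(-366342) = ((-19 + 6*(-59118)) + 495741)*(-1/366342) = ((-19 - 354708) + 495741)*(-1/366342) = (-354727 + 495741)*(-1/366342) = 141014*(-1/366342) = -70507/183171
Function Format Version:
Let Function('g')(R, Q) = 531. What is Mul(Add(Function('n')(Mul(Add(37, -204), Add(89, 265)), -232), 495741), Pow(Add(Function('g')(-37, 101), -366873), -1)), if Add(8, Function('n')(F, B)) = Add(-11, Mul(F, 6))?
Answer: Rational(-70507, 183171) ≈ -0.38492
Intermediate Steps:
Function('n')(F, B) = Add(-19, Mul(6, F)) (Function('n')(F, B) = Add(-8, Add(-11, Mul(F, 6))) = Add(-8, Add(-11, Mul(6, F))) = Add(-19, Mul(6, F)))
Mul(Add(Function('n')(Mul(Add(37, -204), Add(89, 265)), -232), 495741), Pow(Add(Function('g')(-37, 101), -366873), -1)) = Mul(Add(Add(-19, Mul(6, Mul(Add(37, -204), Add(89, 265)))), 495741), Pow(Add(531, -366873), -1)) = Mul(Add(Add(-19, Mul(6, Mul(-167, 354))), 495741), Pow(-366342, -1)) = Mul(Add(Add(-19, Mul(6, -59118)), 495741), Rational(-1, 366342)) = Mul(Add(Add(-19, -354708), 495741), Rational(-1, 366342)) = Mul(Add(-354727, 495741), Rational(-1, 366342)) = Mul(141014, Rational(-1, 366342)) = Rational(-70507, 183171)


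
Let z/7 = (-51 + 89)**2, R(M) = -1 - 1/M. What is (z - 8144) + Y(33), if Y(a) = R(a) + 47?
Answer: 66329/33 ≈ 2010.0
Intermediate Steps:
z = 10108 (z = 7*(-51 + 89)**2 = 7*38**2 = 7*1444 = 10108)
Y(a) = 47 + (-1 - a)/a (Y(a) = (-1 - a)/a + 47 = 47 + (-1 - a)/a)
(z - 8144) + Y(33) = (10108 - 8144) + (46 - 1/33) = 1964 + (46 - 1*1/33) = 1964 + (46 - 1/33) = 1964 + 1517/33 = 66329/33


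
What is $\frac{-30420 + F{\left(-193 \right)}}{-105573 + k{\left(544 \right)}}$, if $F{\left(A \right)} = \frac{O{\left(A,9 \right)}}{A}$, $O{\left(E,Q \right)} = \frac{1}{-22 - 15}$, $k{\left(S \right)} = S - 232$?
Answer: $\frac{217229219}{751668801} \approx 0.289$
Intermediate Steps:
$k{\left(S \right)} = -232 + S$
$O{\left(E,Q \right)} = - \frac{1}{37}$ ($O{\left(E,Q \right)} = \frac{1}{-37} = - \frac{1}{37}$)
$F{\left(A \right)} = - \frac{1}{37 A}$
$\frac{-30420 + F{\left(-193 \right)}}{-105573 + k{\left(544 \right)}} = \frac{-30420 - \frac{1}{37 \left(-193\right)}}{-105573 + \left(-232 + 544\right)} = \frac{-30420 - - \frac{1}{7141}}{-105573 + 312} = \frac{-30420 + \frac{1}{7141}}{-105261} = \left(- \frac{217229219}{7141}\right) \left(- \frac{1}{105261}\right) = \frac{217229219}{751668801}$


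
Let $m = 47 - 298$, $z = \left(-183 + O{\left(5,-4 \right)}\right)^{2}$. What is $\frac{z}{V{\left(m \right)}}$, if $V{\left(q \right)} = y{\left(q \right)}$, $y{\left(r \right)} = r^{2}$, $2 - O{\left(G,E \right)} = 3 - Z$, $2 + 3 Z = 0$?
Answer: $\frac{306916}{567009} \approx 0.54129$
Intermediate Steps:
$Z = - \frac{2}{3}$ ($Z = - \frac{2}{3} + \frac{1}{3} \cdot 0 = - \frac{2}{3} + 0 = - \frac{2}{3} \approx -0.66667$)
$O{\left(G,E \right)} = - \frac{5}{3}$ ($O{\left(G,E \right)} = 2 - \left(3 - - \frac{2}{3}\right) = 2 - \left(3 + \frac{2}{3}\right) = 2 - \frac{11}{3} = - \frac{5}{3}$)
$z = \frac{306916}{9}$ ($z = \left(-183 - \frac{5}{3}\right)^{2} = \left(- \frac{554}{3}\right)^{2} = \frac{306916}{9} \approx 34102.0$)
$m = -251$ ($m = 47 - 298 = -251$)
$V{\left(q \right)} = q^{2}$
$\frac{z}{V{\left(m \right)}} = \frac{306916}{9 \left(-251\right)^{2}} = \frac{306916}{9 \cdot 63001} = \frac{306916}{9} \cdot \frac{1}{63001} = \frac{306916}{567009}$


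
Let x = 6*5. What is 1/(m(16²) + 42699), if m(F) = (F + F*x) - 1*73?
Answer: 1/50562 ≈ 1.9778e-5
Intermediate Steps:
x = 30
m(F) = -73 + 31*F (m(F) = (F + F*30) - 1*73 = (F + 30*F) - 73 = 31*F - 73 = -73 + 31*F)
1/(m(16²) + 42699) = 1/((-73 + 31*16²) + 42699) = 1/((-73 + 31*256) + 42699) = 1/((-73 + 7936) + 42699) = 1/(7863 + 42699) = 1/50562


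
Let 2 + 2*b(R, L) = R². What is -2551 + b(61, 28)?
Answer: -1383/2 ≈ -691.50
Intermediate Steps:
b(R, L) = -1 + R²/2
-2551 + b(61, 28) = -2551 + (-1 + (½)*61²) = -2551 + (-1 + (½)*3721) = -2551 + (-1 + 3721/2) = -2551 + 3719/2 = -1383/2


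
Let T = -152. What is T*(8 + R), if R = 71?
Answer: -12008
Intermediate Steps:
T*(8 + R) = -152*(8 + 71) = -152*79 = -12008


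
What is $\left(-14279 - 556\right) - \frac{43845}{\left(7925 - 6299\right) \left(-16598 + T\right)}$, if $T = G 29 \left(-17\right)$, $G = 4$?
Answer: $- \frac{29862674057}{2012988} \approx -14835.0$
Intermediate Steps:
$T = -1972$ ($T = 4 \cdot 29 \left(-17\right) = 116 \left(-17\right) = -1972$)
$\left(-14279 - 556\right) - \frac{43845}{\left(7925 - 6299\right) \left(-16598 + T\right)} = \left(-14279 - 556\right) - \frac{43845}{\left(7925 - 6299\right) \left(-16598 - 1972\right)} = \left(-14279 - 556\right) - \frac{43845}{1626 \left(-18570\right)} = -14835 - \frac{43845}{-30194820} = -14835 - - \frac{2923}{2012988} = -14835 + \frac{2923}{2012988} = - \frac{29862674057}{2012988}$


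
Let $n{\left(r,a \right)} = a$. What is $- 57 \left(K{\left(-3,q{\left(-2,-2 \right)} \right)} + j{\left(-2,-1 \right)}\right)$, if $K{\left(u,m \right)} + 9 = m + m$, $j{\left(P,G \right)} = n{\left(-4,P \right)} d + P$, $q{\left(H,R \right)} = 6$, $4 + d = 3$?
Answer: $-171$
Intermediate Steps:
$d = -1$ ($d = -4 + 3 = -1$)
$j{\left(P,G \right)} = 0$ ($j{\left(P,G \right)} = P \left(-1\right) + P = - P + P = 0$)
$K{\left(u,m \right)} = -9 + 2 m$ ($K{\left(u,m \right)} = -9 + \left(m + m\right) = -9 + 2 m$)
$- 57 \left(K{\left(-3,q{\left(-2,-2 \right)} \right)} + j{\left(-2,-1 \right)}\right) = - 57 \left(\left(-9 + 2 \cdot 6\right) + 0\right) = - 57 \left(\left(-9 + 12\right) + 0\right) = - 57 \left(3 + 0\right) = \left(-57\right) 3 = -171$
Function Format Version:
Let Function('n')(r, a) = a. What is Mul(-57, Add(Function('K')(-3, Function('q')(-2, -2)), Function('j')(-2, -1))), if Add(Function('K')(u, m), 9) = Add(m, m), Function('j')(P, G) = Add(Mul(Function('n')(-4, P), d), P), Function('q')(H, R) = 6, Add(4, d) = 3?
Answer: -171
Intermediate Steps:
d = -1 (d = Add(-4, 3) = -1)
Function('j')(P, G) = 0 (Function('j')(P, G) = Add(Mul(P, -1), P) = Add(Mul(-1, P), P) = 0)
Function('K')(u, m) = Add(-9, Mul(2, m)) (Function('K')(u, m) = Add(-9, Add(m, m)) = Add(-9, Mul(2, m)))
Mul(-57, Add(Function('K')(-3, Function('q')(-2, -2)), Function('j')(-2, -1))) = Mul(-57, Add(Add(-9, Mul(2, 6)), 0)) = Mul(-57, Add(Add(-9, 12), 0)) = Mul(-57, Add(3, 0)) = Mul(-57, 3) = -171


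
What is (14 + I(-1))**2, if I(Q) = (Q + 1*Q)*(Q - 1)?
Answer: 324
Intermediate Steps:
I(Q) = 2*Q*(-1 + Q) (I(Q) = (Q + Q)*(-1 + Q) = (2*Q)*(-1 + Q) = 2*Q*(-1 + Q))
(14 + I(-1))**2 = (14 + 2*(-1)*(-1 - 1))**2 = (14 + 2*(-1)*(-2))**2 = (14 + 4)**2 = 18**2 = 324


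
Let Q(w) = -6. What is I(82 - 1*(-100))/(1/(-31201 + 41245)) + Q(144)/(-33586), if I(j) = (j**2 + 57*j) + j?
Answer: 7367457202563/16793 ≈ 4.3872e+8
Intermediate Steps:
I(j) = j**2 + 58*j
I(82 - 1*(-100))/(1/(-31201 + 41245)) + Q(144)/(-33586) = ((82 - 1*(-100))*(58 + (82 - 1*(-100))))/(1/(-31201 + 41245)) - 6/(-33586) = ((82 + 100)*(58 + (82 + 100)))/(1/10044) - 6*(-1/33586) = (182*(58 + 182))/(1/10044) + 3/16793 = (182*240)*10044 + 3/16793 = 43680*10044 + 3/16793 = 438721920 + 3/16793 = 7367457202563/16793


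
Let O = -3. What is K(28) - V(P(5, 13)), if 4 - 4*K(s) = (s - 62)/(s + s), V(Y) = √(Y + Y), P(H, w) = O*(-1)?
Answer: 129/112 - √6 ≈ -1.2977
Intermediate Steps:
P(H, w) = 3 (P(H, w) = -3*(-1) = 3)
V(Y) = √2*√Y (V(Y) = √(2*Y) = √2*√Y)
K(s) = 1 - (-62 + s)/(8*s) (K(s) = 1 - (s - 62)/(4*(s + s)) = 1 - (-62 + s)/(4*(2*s)) = 1 - (-62 + s)*1/(2*s)/4 = 1 - (-62 + s)/(8*s))
K(28) - V(P(5, 13)) = (⅛)*(62 + 7*28)/28 - √2*√3 = (⅛)*(1/28)*(62 + 196) - √6 = (⅛)*(1/28)*258 - √6 = 129/112 - √6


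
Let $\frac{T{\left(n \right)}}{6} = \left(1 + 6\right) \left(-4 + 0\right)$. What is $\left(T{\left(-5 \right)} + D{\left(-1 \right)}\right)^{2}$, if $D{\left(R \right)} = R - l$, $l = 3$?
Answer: $29584$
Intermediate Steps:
$T{\left(n \right)} = -168$ ($T{\left(n \right)} = 6 \left(1 + 6\right) \left(-4 + 0\right) = 6 \cdot 7 \left(-4\right) = 6 \left(-28\right) = -168$)
$D{\left(R \right)} = -3 + R$ ($D{\left(R \right)} = R - 3 = -3 + R$)
$\left(T{\left(-5 \right)} + D{\left(-1 \right)}\right)^{2} = \left(-168 - 4\right)^{2} = \left(-172\right)^{2} = 29584$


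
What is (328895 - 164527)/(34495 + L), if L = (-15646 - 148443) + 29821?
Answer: -164368/99773 ≈ -1.6474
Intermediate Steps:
L = -134268 (L = -164089 + 29821 = -134268)
(328895 - 164527)/(34495 + L) = (328895 - 164527)/(34495 - 134268) = 164368/(-99773) = 164368*(-1/99773) = -164368/99773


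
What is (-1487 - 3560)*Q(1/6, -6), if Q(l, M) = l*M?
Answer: 5047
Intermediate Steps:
Q(l, M) = M*l
(-1487 - 3560)*Q(1/6, -6) = (-1487 - 3560)*(-6/6) = -(-30282)/6 = -5047*(-1) = 5047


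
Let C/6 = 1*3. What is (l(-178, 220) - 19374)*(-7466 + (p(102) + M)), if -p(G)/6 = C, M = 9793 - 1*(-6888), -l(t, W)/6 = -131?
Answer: -169280916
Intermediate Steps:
l(t, W) = 786 (l(t, W) = -6*(-131) = 786)
M = 16681 (M = 9793 + 6888 = 16681)
C = 18 (C = 6*(1*3) = 6*3 = 18)
p(G) = -108 (p(G) = -6*18 = -108)
(l(-178, 220) - 19374)*(-7466 + (p(102) + M)) = (786 - 19374)*(-7466 + (-108 + 16681)) = -18588*(-7466 + 16573) = -18588*9107 = -169280916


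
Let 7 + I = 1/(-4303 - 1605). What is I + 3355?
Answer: 19779983/5908 ≈ 3348.0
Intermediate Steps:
I = -41357/5908 (I = -7 + 1/(-4303 - 1605) = -7 + 1/(-5908) = -7 - 1/5908 = -41357/5908 ≈ -7.0002)
I + 3355 = -41357/5908 + 3355 = 19779983/5908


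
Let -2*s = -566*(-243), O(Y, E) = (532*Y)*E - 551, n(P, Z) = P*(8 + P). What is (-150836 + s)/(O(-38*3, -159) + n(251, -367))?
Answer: -43921/1941498 ≈ -0.022622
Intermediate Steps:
O(Y, E) = -551 + 532*E*Y (O(Y, E) = 532*E*Y - 551 = -551 + 532*E*Y)
s = -68769 (s = -(-283)*(-243) = -1/2*137538 = -68769)
(-150836 + s)/(O(-38*3, -159) + n(251, -367)) = (-150836 - 68769)/((-551 + 532*(-159)*(-38*3)) + 251*(8 + 251)) = -219605/((-551 + 532*(-159)*(-114)) + 251*259) = -219605/((-551 + 9643032) + 65009) = -219605/(9642481 + 65009) = -219605/9707490 = -219605*1/9707490 = -43921/1941498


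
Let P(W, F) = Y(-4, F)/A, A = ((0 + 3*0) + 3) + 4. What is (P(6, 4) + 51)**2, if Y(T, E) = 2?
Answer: 128881/49 ≈ 2630.2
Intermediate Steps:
A = 7 (A = ((0 + 0) + 3) + 4 = (0 + 3) + 4 = 3 + 4 = 7)
P(W, F) = 2/7
(P(6, 4) + 51)**2 = (2/7 + 51)**2 = (359/7)**2 = 128881/49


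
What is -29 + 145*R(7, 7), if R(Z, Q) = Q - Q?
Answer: -29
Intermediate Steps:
R(Z, Q) = 0
-29 + 145*R(7, 7) = -29 + 145*0 = -29 + 0 = -29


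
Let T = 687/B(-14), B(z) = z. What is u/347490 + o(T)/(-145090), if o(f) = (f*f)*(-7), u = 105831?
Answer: 599944507/1425944520 ≈ 0.42073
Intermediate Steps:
T = -687/14 (T = 687/(-14) = 687*(-1/14) = -687/14 ≈ -49.071)
o(f) = -7*f² (o(f) = f²*(-7) = -7*f²)
u/347490 + o(T)/(-145090) = 105831/347490 - 7*(-687/14)²/(-145090) = 105831*(1/347490) - 7*471969/196*(-1/145090) = 1069/3510 - 471969/28*(-1/145090) = 1069/3510 + 471969/4062520 = 599944507/1425944520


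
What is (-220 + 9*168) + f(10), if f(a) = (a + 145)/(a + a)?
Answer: 5199/4 ≈ 1299.8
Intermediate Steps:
f(a) = (145 + a)/(2*a) (f(a) = (145 + a)/((2*a)) = (145 + a)*(1/(2*a)) = (145 + a)/(2*a))
(-220 + 9*168) + f(10) = (-220 + 9*168) + (½)*(145 + 10)/10 = (-220 + 1512) + (½)*(⅒)*155 = 1292 + 31/4 = 5199/4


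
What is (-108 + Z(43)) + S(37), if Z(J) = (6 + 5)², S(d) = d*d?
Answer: 1382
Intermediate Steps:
S(d) = d²
Z(J) = 121 (Z(J) = 11² = 121)
(-108 + Z(43)) + S(37) = (-108 + 121) + 37² = 13 + 1369 = 1382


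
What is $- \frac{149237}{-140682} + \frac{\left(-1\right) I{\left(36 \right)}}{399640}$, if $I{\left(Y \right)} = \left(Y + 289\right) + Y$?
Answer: $\frac{29795144239}{28111077240} \approx 1.0599$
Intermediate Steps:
$I{\left(Y \right)} = 289 + 2 Y$ ($I{\left(Y \right)} = \left(289 + Y\right) + Y = 289 + 2 Y$)
$- \frac{149237}{-140682} + \frac{\left(-1\right) I{\left(36 \right)}}{399640} = - \frac{149237}{-140682} + \frac{\left(-1\right) \left(289 + 2 \cdot 36\right)}{399640} = \left(-149237\right) \left(- \frac{1}{140682}\right) + - (289 + 72) \frac{1}{399640} = \frac{149237}{140682} + \left(-1\right) 361 \cdot \frac{1}{399640} = \frac{149237}{140682} - \frac{361}{399640} = \frac{29795144239}{28111077240}$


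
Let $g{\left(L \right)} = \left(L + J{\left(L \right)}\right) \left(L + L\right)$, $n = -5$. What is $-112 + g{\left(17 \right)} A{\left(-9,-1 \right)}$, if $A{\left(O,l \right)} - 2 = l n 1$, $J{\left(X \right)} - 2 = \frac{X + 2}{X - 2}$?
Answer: $\frac{70672}{15} \approx 4711.5$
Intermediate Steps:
$J{\left(X \right)} = 2 + \frac{2 + X}{-2 + X}$ ($J{\left(X \right)} = 2 + \frac{X + 2}{X - 2} = 2 + \frac{2 + X}{-2 + X}$)
$A{\left(O,l \right)} = 2 - 5 l$ ($A{\left(O,l \right)} = 2 + l \left(-5\right) 1 = 2 + - 5 l 1 = 2 - 5 l$)
$g{\left(L \right)} = 2 L \left(L + \frac{-2 + 3 L}{-2 + L}\right)$ ($g{\left(L \right)} = \left(L + \frac{-2 + 3 L}{-2 + L}\right) \left(L + L\right) = \left(L + \frac{-2 + 3 L}{-2 + L}\right) 2 L = 2 L \left(L + \frac{-2 + 3 L}{-2 + L}\right)$)
$-112 + g{\left(17 \right)} A{\left(-9,-1 \right)} = -112 + 2 \cdot 17 \frac{1}{-2 + 17} \left(-2 + 17 + 17^{2}\right) \left(2 - -5\right) = -112 + 2 \cdot 17 \cdot \frac{1}{15} \left(-2 + 17 + 289\right) \left(2 + 5\right) = -112 + 2 \cdot 17 \cdot \frac{1}{15} \cdot 304 \cdot 7 = -112 + \frac{10336}{15} \cdot 7 = -112 + \frac{72352}{15} = \frac{70672}{15}$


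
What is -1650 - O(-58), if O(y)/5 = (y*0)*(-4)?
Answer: -1650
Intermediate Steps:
O(y) = 0 (O(y) = 5*((y*0)*(-4)) = 5*(0*(-4)) = 5*0 = 0)
-1650 - O(-58) = -1650 - 1*0 = -1650 + 0 = -1650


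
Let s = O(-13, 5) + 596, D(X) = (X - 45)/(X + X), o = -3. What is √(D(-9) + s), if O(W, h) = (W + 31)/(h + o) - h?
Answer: 3*√67 ≈ 24.556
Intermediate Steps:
D(X) = (-45 + X)/(2*X) (D(X) = (-45 + X)/((2*X)) = (-45 + X)*(1/(2*X)) = (-45 + X)/(2*X))
O(W, h) = -h + (31 + W)/(-3 + h) (O(W, h) = (W + 31)/(h - 3) - h = (31 + W)/(-3 + h) - h = -h + (31 + W)/(-3 + h))
s = 600 (s = (31 - 13 - 1*5² + 3*5)/(-3 + 5) + 596 = (31 - 13 - 1*25 + 15)/2 + 596 = (31 - 13 - 25 + 15)/2 + 596 = (½)*8 + 596 = 4 + 596 = 600)
√(D(-9) + s) = √((½)*(-45 - 9)/(-9) + 600) = √((½)*(-⅑)*(-54) + 600) = √(3 + 600) = √603 = 3*√67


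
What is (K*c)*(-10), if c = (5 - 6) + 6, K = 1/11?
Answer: -50/11 ≈ -4.5455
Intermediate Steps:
K = 1/11 ≈ 0.090909
c = 5 (c = -1 + 6 = 5)
(K*c)*(-10) = ((1/11)*5)*(-10) = (5/11)*(-10) = -50/11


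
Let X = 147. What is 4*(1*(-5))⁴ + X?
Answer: 2647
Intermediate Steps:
4*(1*(-5))⁴ + X = 4*(1*(-5))⁴ + 147 = 4*(-5)⁴ + 147 = 4*625 + 147 = 2500 + 147 = 2647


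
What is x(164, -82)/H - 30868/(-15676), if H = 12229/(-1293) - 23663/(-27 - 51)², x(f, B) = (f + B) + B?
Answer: 7717/3919 ≈ 1.9691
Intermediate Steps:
x(f, B) = f + 2*B (x(f, B) = (B + f) + B = f + 2*B)
H = -34999165/2622204 (H = 12229*(-1/1293) - 23663/((-78)²) = -12229/1293 - 23663/6084 = -34999165/2622204 ≈ -13.347)
x(164, -82)/H - 30868/(-15676) = (164 + 2*(-82))/(-34999165/2622204) - 30868/(-15676) = (164 - 164)*(-2622204/34999165) - 30868*(-1/15676) = 0*(-2622204/34999165) + 7717/3919 = 0 + 7717/3919 = 7717/3919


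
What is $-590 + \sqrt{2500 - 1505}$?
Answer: $-590 + \sqrt{995} \approx -558.46$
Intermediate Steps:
$-590 + \sqrt{2500 - 1505} = -590 + \sqrt{995}$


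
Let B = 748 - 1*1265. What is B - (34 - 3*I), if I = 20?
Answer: -491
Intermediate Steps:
B = -517 (B = 748 - 1265 = -517)
B - (34 - 3*I) = -517 - (34 - 3*20) = -517 - (34 - 60) = -517 - 1*(-26) = -517 + 26 = -491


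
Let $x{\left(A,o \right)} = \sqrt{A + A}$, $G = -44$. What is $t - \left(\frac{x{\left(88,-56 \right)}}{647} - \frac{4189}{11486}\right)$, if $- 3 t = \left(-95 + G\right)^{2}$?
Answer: $- \frac{221908439}{34458} - \frac{4 \sqrt{11}}{647} \approx -6440.0$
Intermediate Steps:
$x{\left(A,o \right)} = \sqrt{2} \sqrt{A}$ ($x{\left(A,o \right)} = \sqrt{2 A} = \sqrt{2} \sqrt{A}$)
$t = - \frac{19321}{3}$ ($t = - \frac{\left(-95 - 44\right)^{2}}{3} = - \frac{\left(-139\right)^{2}}{3} = \left(- \frac{1}{3}\right) 19321 = - \frac{19321}{3} \approx -6440.3$)
$t - \left(\frac{x{\left(88,-56 \right)}}{647} - \frac{4189}{11486}\right) = - \frac{19321}{3} - \left(\frac{\sqrt{2} \sqrt{88}}{647} - \frac{4189}{11486}\right) = - \frac{19321}{3} - \left(\sqrt{2} \cdot 2 \sqrt{22} \cdot \frac{1}{647} - \frac{4189}{11486}\right) = - \frac{19321}{3} - \left(4 \sqrt{11} \cdot \frac{1}{647} - \frac{4189}{11486}\right) = - \frac{19321}{3} - \left(\frac{4 \sqrt{11}}{647} - \frac{4189}{11486}\right) = - \frac{19321}{3} - \left(- \frac{4189}{11486} + \frac{4 \sqrt{11}}{647}\right) = - \frac{19321}{3} + \left(\frac{4189}{11486} - \frac{4 \sqrt{11}}{647}\right) = - \frac{221908439}{34458} - \frac{4 \sqrt{11}}{647}$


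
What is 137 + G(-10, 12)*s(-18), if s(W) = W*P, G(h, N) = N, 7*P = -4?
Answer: 1823/7 ≈ 260.43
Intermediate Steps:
P = -4/7 (P = (⅐)*(-4) = -4/7 ≈ -0.57143)
s(W) = -4*W/7 (s(W) = W*(-4/7) = -4*W/7)
137 + G(-10, 12)*s(-18) = 137 + 12*(-4/7*(-18)) = 137 + 12*(72/7) = 137 + 864/7 = 1823/7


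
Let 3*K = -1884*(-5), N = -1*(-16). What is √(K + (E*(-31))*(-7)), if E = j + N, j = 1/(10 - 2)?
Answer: √106226/4 ≈ 81.481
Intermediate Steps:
N = 16
K = 3140 (K = (-1884*(-5))/3 = (⅓)*9420 = 3140)
j = ⅛ (j = 1/8 = ⅛ ≈ 0.12500)
E = 129/8 (E = ⅛ + 16 = 129/8 ≈ 16.125)
√(K + (E*(-31))*(-7)) = √(3140 + ((129/8)*(-31))*(-7)) = √(3140 - 3999/8*(-7)) = √(3140 + 27993/8) = √(53113/8) = √106226/4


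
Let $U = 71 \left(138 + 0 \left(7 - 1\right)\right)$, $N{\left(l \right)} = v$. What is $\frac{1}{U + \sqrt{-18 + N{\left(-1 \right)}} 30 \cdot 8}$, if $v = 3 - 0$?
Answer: $\frac{1633}{16144134} - \frac{20 i \sqrt{15}}{8072067} \approx 0.00010115 - 9.596 \cdot 10^{-6} i$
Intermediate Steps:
$v = 3$ ($v = 3 + 0 = 3$)
$N{\left(l \right)} = 3$
$U = 9798$ ($U = 71 \left(138 + 0 \cdot 6\right) = 71 \left(138 + 0\right) = 71 \cdot 138 = 9798$)
$\frac{1}{U + \sqrt{-18 + N{\left(-1 \right)}} 30 \cdot 8} = \frac{1}{9798 + \sqrt{-18 + 3} \cdot 30 \cdot 8} = \frac{1}{9798 + \sqrt{-15} \cdot 30 \cdot 8} = \frac{1}{9798 + i \sqrt{15} \cdot 30 \cdot 8} = \frac{1}{9798 + 30 i \sqrt{15} \cdot 8} = \frac{1}{9798 + 240 i \sqrt{15}}$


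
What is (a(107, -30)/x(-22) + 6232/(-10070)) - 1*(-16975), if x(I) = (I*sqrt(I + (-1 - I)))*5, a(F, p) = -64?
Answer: 4498211/265 - 32*I/55 ≈ 16974.0 - 0.58182*I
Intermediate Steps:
x(I) = 5*I*I (x(I) = (I*sqrt(-1))*5 = (I*I)*5 = 5*I*I)
(a(107, -30)/x(-22) + 6232/(-10070)) - 1*(-16975) = (-64*I/110 + 6232/(-10070)) - 1*(-16975) = (-64*I/110 + 6232*(-1/10070)) + 16975 = (-32*I/55 - 164/265) + 16975 = (-164/265 - 32*I/55) + 16975 = 4498211/265 - 32*I/55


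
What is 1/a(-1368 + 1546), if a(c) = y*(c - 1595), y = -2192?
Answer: 1/3106064 ≈ 3.2195e-7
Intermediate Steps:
a(c) = 3496240 - 2192*c (a(c) = -2192*(c - 1595) = -2192*(-1595 + c) = 3496240 - 2192*c)
1/a(-1368 + 1546) = 1/(3496240 - 2192*(-1368 + 1546)) = 1/(3496240 - 2192*178) = 1/(3496240 - 390176) = 1/3106064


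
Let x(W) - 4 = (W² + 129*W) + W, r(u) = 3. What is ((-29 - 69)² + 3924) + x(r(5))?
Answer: 13931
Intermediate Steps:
x(W) = 4 + W² + 130*W (x(W) = 4 + ((W² + 129*W) + W) = 4 + (W² + 130*W) = 4 + W² + 130*W)
((-29 - 69)² + 3924) + x(r(5)) = ((-29 - 69)² + 3924) + (4 + 3² + 130*3) = ((-98)² + 3924) + (4 + 9 + 390) = (9604 + 3924) + 403 = 13528 + 403 = 13931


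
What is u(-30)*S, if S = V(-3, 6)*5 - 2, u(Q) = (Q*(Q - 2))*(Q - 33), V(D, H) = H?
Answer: -1693440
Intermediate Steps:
u(Q) = Q*(-33 + Q)*(-2 + Q) (u(Q) = (Q*(-2 + Q))*(-33 + Q) = Q*(-33 + Q)*(-2 + Q))
S = 28 (S = 6*5 - 2 = 30 - 2 = 28)
u(-30)*S = -30*(66 + (-30)² - 35*(-30))*28 = -30*(66 + 900 + 1050)*28 = -30*2016*28 = -60480*28 = -1693440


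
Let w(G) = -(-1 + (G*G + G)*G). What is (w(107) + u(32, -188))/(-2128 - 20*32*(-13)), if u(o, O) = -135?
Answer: -618313/3096 ≈ -199.71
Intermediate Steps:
w(G) = 1 - G*(G + G**2) (w(G) = -(-1 + (G**2 + G)*G) = -(-1 + (G + G**2)*G) = -(-1 + G*(G + G**2)) = 1 - G*(G + G**2))
(w(107) + u(32, -188))/(-2128 - 20*32*(-13)) = ((1 - 1*107**2 - 1*107**3) - 135)/(-2128 - 20*32*(-13)) = ((1 - 1*11449 - 1*1225043) - 135)/(-2128 - 640*(-13)) = ((1 - 11449 - 1225043) - 135)/(-2128 + 8320) = (-1236491 - 135)/6192 = -1236626*1/6192 = -618313/3096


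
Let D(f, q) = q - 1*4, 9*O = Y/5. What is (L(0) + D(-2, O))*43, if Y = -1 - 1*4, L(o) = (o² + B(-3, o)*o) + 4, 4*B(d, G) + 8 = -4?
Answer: -43/9 ≈ -4.7778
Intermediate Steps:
B(d, G) = -3 (B(d, G) = -2 + (¼)*(-4) = -2 - 1 = -3)
L(o) = 4 + o² - 3*o (L(o) = (o² - 3*o) + 4 = 4 + o² - 3*o)
Y = -5 (Y = -1 - 4 = -5)
O = -⅑ (O = (-5/5)/9 = (-5*⅕)/9 = (⅑)*(-1) = -⅑ ≈ -0.11111)
D(f, q) = -4 + q (D(f, q) = q - 4 = -4 + q)
(L(0) + D(-2, O))*43 = ((4 + 0² - 3*0) + (-4 - ⅑))*43 = ((4 + 0 + 0) - 37/9)*43 = (4 - 37/9)*43 = -⅑*43 = -43/9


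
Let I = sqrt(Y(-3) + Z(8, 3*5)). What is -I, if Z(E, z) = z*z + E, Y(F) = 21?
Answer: -sqrt(254) ≈ -15.937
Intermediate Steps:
Z(E, z) = E + z**2 (Z(E, z) = z**2 + E = E + z**2)
I = sqrt(254) (I = sqrt(21 + (8 + (3*5)**2)) = sqrt(21 + (8 + 15**2)) = sqrt(21 + (8 + 225)) = sqrt(21 + 233) = sqrt(254) ≈ 15.937)
-I = -sqrt(254)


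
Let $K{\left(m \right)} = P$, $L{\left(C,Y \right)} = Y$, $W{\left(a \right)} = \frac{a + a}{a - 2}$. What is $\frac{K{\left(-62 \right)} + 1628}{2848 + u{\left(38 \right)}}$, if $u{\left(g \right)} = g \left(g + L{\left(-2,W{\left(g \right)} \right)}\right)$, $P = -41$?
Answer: $\frac{14283}{39350} \approx 0.36297$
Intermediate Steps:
$W{\left(a \right)} = \frac{2 a}{-2 + a}$
$K{\left(m \right)} = -41$
$u{\left(g \right)} = g \left(g + \frac{2 g}{-2 + g}\right)$
$\frac{K{\left(-62 \right)} + 1628}{2848 + u{\left(38 \right)}} = \frac{-41 + 1628}{2848 + \frac{38^{3}}{-2 + 38}} = \frac{1587}{2848 + \frac{54872}{36}} = \frac{1587}{2848 + 54872 \cdot \frac{1}{36}} = \frac{1587}{2848 + \frac{13718}{9}} = \frac{1587}{\frac{39350}{9}} = 1587 \cdot \frac{9}{39350} = \frac{14283}{39350}$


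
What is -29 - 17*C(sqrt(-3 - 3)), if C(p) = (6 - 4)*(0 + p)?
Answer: -29 - 34*I*sqrt(6) ≈ -29.0 - 83.283*I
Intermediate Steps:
C(p) = 2*p
-29 - 17*C(sqrt(-3 - 3)) = -29 - 34*sqrt(-3 - 3) = -29 - 34*sqrt(-6) = -29 - 34*I*sqrt(6)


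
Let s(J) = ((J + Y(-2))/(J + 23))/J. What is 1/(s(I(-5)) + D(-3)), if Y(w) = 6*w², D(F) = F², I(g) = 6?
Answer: 29/266 ≈ 0.10902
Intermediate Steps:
s(J) = (24 + J)/(J*(23 + J)) (s(J) = ((J + 6*(-2)²)/(J + 23))/J = ((J + 6*4)/(23 + J))/J = ((J + 24)/(23 + J))/J = ((24 + J)/(23 + J))/J = (24 + J)/(J*(23 + J)))
1/(s(I(-5)) + D(-3)) = 1/((24 + 6)/(6*(23 + 6)) + (-3)²) = 1/((⅙)*30/29 + 9) = 1/((⅙)*(1/29)*30 + 9) = 1/(5/29 + 9) = 1/(266/29) = 29/266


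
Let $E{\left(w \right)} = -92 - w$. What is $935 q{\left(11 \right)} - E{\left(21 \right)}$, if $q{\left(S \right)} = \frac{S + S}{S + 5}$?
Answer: $\frac{11189}{8} \approx 1398.6$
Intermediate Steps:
$q{\left(S \right)} = \frac{2 S}{5 + S}$
$935 q{\left(11 \right)} - E{\left(21 \right)} = 935 \cdot 2 \cdot 11 \frac{1}{5 + 11} - \left(-92 - 21\right) = 935 \cdot 2 \cdot 11 \cdot \frac{1}{16} - \left(-92 - 21\right) = 935 \cdot 2 \cdot 11 \cdot \frac{1}{16} - -113 = 935 \cdot \frac{11}{8} + 113 = \frac{10285}{8} + 113 = \frac{11189}{8}$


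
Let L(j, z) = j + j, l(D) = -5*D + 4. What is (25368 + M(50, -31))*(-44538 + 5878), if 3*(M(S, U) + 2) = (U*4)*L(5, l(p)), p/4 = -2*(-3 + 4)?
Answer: -2894010280/3 ≈ -9.6467e+8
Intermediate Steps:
p = -8 (p = 4*(-2*(-3 + 4)) = 4*(-2*1) = 4*(-2) = -8)
l(D) = 4 - 5*D
L(j, z) = 2*j
M(S, U) = -2 + 40*U/3 (M(S, U) = -2 + ((U*4)*(2*5))/3 = -2 + ((4*U)*10)/3 = -2 + (40*U)/3 = -2 + 40*U/3)
(25368 + M(50, -31))*(-44538 + 5878) = (25368 + (-2 + (40/3)*(-31)))*(-44538 + 5878) = (25368 + (-2 - 1240/3))*(-38660) = (25368 - 1246/3)*(-38660) = (74858/3)*(-38660) = -2894010280/3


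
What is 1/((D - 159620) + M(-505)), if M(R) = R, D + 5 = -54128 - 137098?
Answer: -1/351356 ≈ -2.8461e-6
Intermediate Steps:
D = -191231 (D = -5 + (-54128 - 137098) = -5 - 191226 = -191231)
1/((D - 159620) + M(-505)) = 1/((-191231 - 159620) - 505) = 1/(-350851 - 505) = 1/(-351356) = -1/351356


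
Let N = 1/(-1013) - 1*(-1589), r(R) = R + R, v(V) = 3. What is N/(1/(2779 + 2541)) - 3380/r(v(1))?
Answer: 25688397790/3039 ≈ 8.4529e+6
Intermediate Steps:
r(R) = 2*R
N = 1609656/1013 (N = -1/1013 + 1589 = 1609656/1013 ≈ 1589.0)
N/(1/(2779 + 2541)) - 3380/r(v(1)) = 1609656/(1013*(1/(2779 + 2541))) - 3380/(2*3) = 1609656/(1013*(1/5320)) - 3380/6 = 1609656/(1013*(1/5320)) - 3380*⅙ = (1609656/1013)*5320 - 1690/3 = 8563369920/1013 - 1690/3 = 25688397790/3039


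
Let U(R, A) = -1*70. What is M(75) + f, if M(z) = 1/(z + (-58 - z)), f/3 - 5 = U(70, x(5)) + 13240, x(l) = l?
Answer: 2292449/58 ≈ 39525.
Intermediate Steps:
U(R, A) = -70
f = 39525 (f = 15 + 3*(-70 + 13240) = 15 + 3*13170 = 15 + 39510 = 39525)
M(z) = -1/58 (M(z) = 1/(-58) = -1/58)
M(75) + f = -1/58 + 39525 = 2292449/58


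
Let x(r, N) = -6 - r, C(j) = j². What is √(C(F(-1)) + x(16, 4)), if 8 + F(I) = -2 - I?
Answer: √59 ≈ 7.6811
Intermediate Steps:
F(I) = -10 - I (F(I) = -8 + (-2 - I) = -10 - I)
√(C(F(-1)) + x(16, 4)) = √((-10 - 1*(-1))² + (-6 - 1*16)) = √((-10 + 1)² + (-6 - 16)) = √((-9)² - 22) = √(81 - 22) = √59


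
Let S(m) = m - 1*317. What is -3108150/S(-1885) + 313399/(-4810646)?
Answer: 2491919876717/1765507082 ≈ 1411.4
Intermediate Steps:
S(m) = -317 + m (S(m) = m - 317 = -317 + m)
-3108150/S(-1885) + 313399/(-4810646) = -3108150/(-317 - 1885) + 313399/(-4810646) = -3108150/(-2202) + 313399*(-1/4810646) = -3108150*(-1/2202) - 313399/4810646 = 518025/367 - 313399/4810646 = 2491919876717/1765507082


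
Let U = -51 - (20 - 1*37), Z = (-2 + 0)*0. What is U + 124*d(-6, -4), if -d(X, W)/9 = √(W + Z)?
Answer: -34 - 2232*I ≈ -34.0 - 2232.0*I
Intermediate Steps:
Z = 0 (Z = -2*0 = 0)
d(X, W) = -9*√W (d(X, W) = -9*√(W + 0) = -9*√W)
U = -34 (U = -51 - (20 - 37) = -51 - 1*(-17) = -51 + 17 = -34)
U + 124*d(-6, -4) = -34 + 124*(-18*I) = -34 - 2232*I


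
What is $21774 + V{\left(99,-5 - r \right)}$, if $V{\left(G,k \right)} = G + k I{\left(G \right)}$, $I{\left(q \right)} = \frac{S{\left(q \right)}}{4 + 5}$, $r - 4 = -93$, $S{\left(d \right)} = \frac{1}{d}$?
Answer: $\frac{6496309}{297} \approx 21873.0$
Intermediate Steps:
$r = -89$ ($r = 4 - 93 = -89$)
$I{\left(q \right)} = \frac{1}{9 q}$ ($I{\left(q \right)} = \frac{1}{q \left(4 + 5\right)} = \frac{1}{q 9} = \frac{1}{q} \frac{1}{9} = \frac{1}{9 q}$)
$V{\left(G,k \right)} = G + \frac{k}{9 G}$ ($V{\left(G,k \right)} = G + k \frac{1}{9 G} = G + \frac{k}{9 G}$)
$21774 + V{\left(99,-5 - r \right)} = 21774 + \left(99 + \frac{-5 - -89}{9 \cdot 99}\right) = 21774 + \left(99 + \frac{1}{9} \left(-5 + 89\right) \frac{1}{99}\right) = 21774 + \left(99 + \frac{1}{9} \cdot 84 \cdot \frac{1}{99}\right) = 21774 + \left(99 + \frac{28}{297}\right) = 21774 + \frac{29431}{297} = \frac{6496309}{297}$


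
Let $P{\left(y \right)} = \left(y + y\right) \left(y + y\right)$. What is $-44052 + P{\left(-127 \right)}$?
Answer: $20464$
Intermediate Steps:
$P{\left(y \right)} = 4 y^{2}$ ($P{\left(y \right)} = 2 y 2 y = 4 y^{2}$)
$-44052 + P{\left(-127 \right)} = -44052 + 4 \left(-127\right)^{2} = -44052 + 4 \cdot 16129 = -44052 + 64516 = 20464$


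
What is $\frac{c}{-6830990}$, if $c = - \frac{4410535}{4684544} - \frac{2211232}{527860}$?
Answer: $\frac{3171689650827}{4222889662287270400} \approx 7.5107 \cdot 10^{-7}$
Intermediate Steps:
$c = - \frac{3171689650827}{618195848960}$ ($c = \left(-4410535\right) \frac{1}{4684544} - \frac{552808}{131965} = - \frac{4410535}{4684544} - \frac{552808}{131965} = - \frac{3171689650827}{618195848960} \approx -5.1306$)
$\frac{c}{-6830990} = - \frac{3171689650827}{618195848960 \left(-6830990\right)} = \left(- \frac{3171689650827}{618195848960}\right) \left(- \frac{1}{6830990}\right) = \frac{3171689650827}{4222889662287270400}$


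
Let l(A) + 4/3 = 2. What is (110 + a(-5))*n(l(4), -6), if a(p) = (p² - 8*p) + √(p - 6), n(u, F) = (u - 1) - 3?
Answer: -1750/3 - 10*I*√11/3 ≈ -583.33 - 11.055*I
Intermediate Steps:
l(A) = ⅔ (l(A) = -4/3 + 2 = ⅔)
n(u, F) = -4 + u (n(u, F) = (-1 + u) - 3 = -4 + u)
a(p) = p² + √(-6 + p) - 8*p (a(p) = (p² - 8*p) + √(-6 + p) = p² + √(-6 + p) - 8*p)
(110 + a(-5))*n(l(4), -6) = (110 + ((-5)² + √(-6 - 5) - 8*(-5)))*(-4 + ⅔) = (110 + (25 + √(-11) + 40))*(-10/3) = (110 + (25 + I*√11 + 40))*(-10/3) = (110 + (65 + I*√11))*(-10/3) = (175 + I*√11)*(-10/3) = -1750/3 - 10*I*√11/3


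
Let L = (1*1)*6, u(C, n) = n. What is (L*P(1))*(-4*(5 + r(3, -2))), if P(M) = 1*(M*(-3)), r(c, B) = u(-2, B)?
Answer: 216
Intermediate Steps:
r(c, B) = B
P(M) = -3*M (P(M) = 1*(-3*M) = -3*M)
L = 6 (L = 1*6 = 6)
(L*P(1))*(-4*(5 + r(3, -2))) = (6*(-3*1))*(-4*(5 - 2)) = (6*(-3))*(-4*3) = -18*(-12) = 216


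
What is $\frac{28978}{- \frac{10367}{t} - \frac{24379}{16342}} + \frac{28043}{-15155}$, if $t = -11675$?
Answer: $- \frac{83792122125253873}{1745966798205} \approx -47992.0$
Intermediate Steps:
$\frac{28978}{- \frac{10367}{t} - \frac{24379}{16342}} + \frac{28043}{-15155} = \frac{28978}{- \frac{10367}{-11675} - \frac{24379}{16342}} + \frac{28043}{-15155} = \frac{28978}{\left(-10367\right) \left(- \frac{1}{11675}\right) - \frac{24379}{16342}} + 28043 \left(- \frac{1}{15155}\right) = \frac{28978}{\frac{10367}{11675} - \frac{24379}{16342}} - \frac{28043}{15155} = \frac{28978}{- \frac{115207311}{190792850}} - \frac{28043}{15155} = 28978 \left(- \frac{190792850}{115207311}\right) - \frac{28043}{15155} = - \frac{5528795207300}{115207311} - \frac{28043}{15155} = - \frac{83792122125253873}{1745966798205}$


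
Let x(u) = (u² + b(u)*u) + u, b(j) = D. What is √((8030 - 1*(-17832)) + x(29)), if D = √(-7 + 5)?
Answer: √(26732 + 29*I*√2) ≈ 163.5 + 0.125*I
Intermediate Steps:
D = I*√2 (D = √(-2) = I*√2 ≈ 1.4142*I)
b(j) = I*√2
x(u) = u + u² + I*u*√2 (x(u) = (u² + (I*√2)*u) + u = (u² + I*u*√2) + u = u + u² + I*u*√2)
√((8030 - 1*(-17832)) + x(29)) = √((8030 - 1*(-17832)) + 29*(1 + 29 + I*√2)) = √((8030 + 17832) + 29*(30 + I*√2)) = √(25862 + (870 + 29*I*√2)) = √(26732 + 29*I*√2)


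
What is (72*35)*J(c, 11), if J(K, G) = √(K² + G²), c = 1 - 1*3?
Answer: 12600*√5 ≈ 28174.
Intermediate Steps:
c = -2 (c = 1 - 3 = -2)
J(K, G) = √(G² + K²)
(72*35)*J(c, 11) = (72*35)*√(11² + (-2)²) = 2520*√(121 + 4) = 2520*√125 = 2520*(5*√5) = 12600*√5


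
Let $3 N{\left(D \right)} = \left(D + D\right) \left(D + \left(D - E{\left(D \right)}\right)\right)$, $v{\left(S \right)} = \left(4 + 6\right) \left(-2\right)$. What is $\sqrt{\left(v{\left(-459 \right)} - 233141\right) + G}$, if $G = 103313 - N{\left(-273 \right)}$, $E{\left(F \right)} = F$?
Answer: $i \sqrt{179534} \approx 423.71 i$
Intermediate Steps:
$v{\left(S \right)} = -20$ ($v{\left(S \right)} = 10 \left(-2\right) = -20$)
$N{\left(D \right)} = \frac{2 D^{2}}{3}$ ($N{\left(D \right)} = \frac{\left(D + D\right) \left(D + \left(D - D\right)\right)}{3} = \frac{2 D \left(D + 0\right)}{3} = \frac{2 D D}{3} = \frac{2 D^{2}}{3}$)
$G = 53627$ ($G = 103313 - \frac{2 \left(-273\right)^{2}}{3} = 103313 - \frac{2}{3} \cdot 74529 = 103313 - 49686 = 53627$)
$\sqrt{\left(v{\left(-459 \right)} - 233141\right) + G} = \sqrt{\left(-20 - 233141\right) + 53627} = \sqrt{-233161 + 53627} = \sqrt{-179534} = i \sqrt{179534}$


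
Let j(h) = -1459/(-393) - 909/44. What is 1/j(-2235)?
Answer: -17292/293041 ≈ -0.059009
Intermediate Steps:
j(h) = -293041/17292 (j(h) = -1459*(-1/393) - 909*1/44 = 1459/393 - 909/44 = -293041/17292)
1/j(-2235) = 1/(-293041/17292) = -17292/293041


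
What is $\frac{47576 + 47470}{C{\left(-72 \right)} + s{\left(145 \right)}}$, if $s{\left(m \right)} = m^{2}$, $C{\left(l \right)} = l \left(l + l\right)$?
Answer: $\frac{95046}{31393} \approx 3.0276$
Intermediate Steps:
$C{\left(l \right)} = 2 l^{2}$ ($C{\left(l \right)} = l 2 l = 2 l^{2}$)
$\frac{47576 + 47470}{C{\left(-72 \right)} + s{\left(145 \right)}} = \frac{47576 + 47470}{2 \left(-72\right)^{2} + 145^{2}} = \frac{95046}{2 \cdot 5184 + 21025} = \frac{95046}{10368 + 21025} = \frac{95046}{31393}$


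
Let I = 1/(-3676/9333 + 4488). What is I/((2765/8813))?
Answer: 11750247/16543717060 ≈ 0.00071025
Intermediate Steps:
I = 9333/41882828 (I = 1/(-3676*1/9333 + 4488) = 1/(-3676/9333 + 4488) = 1/(41882828/9333) = 9333/41882828 ≈ 0.00022284)
I/((2765/8813)) = 9333/(41882828*((2765/8813))) = 9333/(41882828*((2765*(1/8813)))) = 9333/(41882828*(395/1259)) = (9333/41882828)*(1259/395) = 11750247/16543717060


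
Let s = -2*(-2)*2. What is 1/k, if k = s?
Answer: 1/8 ≈ 0.12500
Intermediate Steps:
s = 8 (s = 4*2 = 8)
k = 8
1/k = 1/8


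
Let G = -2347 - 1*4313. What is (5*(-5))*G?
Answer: 166500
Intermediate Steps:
G = -6660 (G = -2347 - 4313 = -6660)
(5*(-5))*G = (5*(-5))*(-6660) = -25*(-6660) = 166500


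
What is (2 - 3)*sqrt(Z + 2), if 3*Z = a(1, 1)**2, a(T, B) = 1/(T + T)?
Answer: -5*sqrt(3)/6 ≈ -1.4434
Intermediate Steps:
a(T, B) = 1/(2*T)
Z = 1/12 (Z = ((1/2)/1)**2/3 = ((1/2)*1)**2/3 = (1/2)**2/3 = (1/3)*(1/4) = 1/12 ≈ 0.083333)
(2 - 3)*sqrt(Z + 2) = (2 - 3)*sqrt(1/12 + 2) = -sqrt(25/12) = -5*sqrt(3)/6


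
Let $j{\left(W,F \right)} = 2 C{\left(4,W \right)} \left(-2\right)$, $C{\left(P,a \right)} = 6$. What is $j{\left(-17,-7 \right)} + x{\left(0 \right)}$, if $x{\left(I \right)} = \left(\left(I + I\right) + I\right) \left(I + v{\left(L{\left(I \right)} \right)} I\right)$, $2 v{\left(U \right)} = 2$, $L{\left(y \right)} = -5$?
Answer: $-24$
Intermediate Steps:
$v{\left(U \right)} = 1$ ($v{\left(U \right)} = \frac{1}{2} \cdot 2 = 1$)
$j{\left(W,F \right)} = -24$ ($j{\left(W,F \right)} = 2 \cdot 6 \left(-2\right) = 12 \left(-2\right) = -24$)
$x{\left(I \right)} = 6 I^{2}$ ($x{\left(I \right)} = \left(\left(I + I\right) + I\right) \left(I + 1 I\right) = \left(2 I + I\right) \left(I + I\right) = 3 I 2 I = 6 I^{2}$)
$j{\left(-17,-7 \right)} + x{\left(0 \right)} = -24 + 6 \cdot 0^{2} = -24 + 6 \cdot 0 = -24 + 0 = -24$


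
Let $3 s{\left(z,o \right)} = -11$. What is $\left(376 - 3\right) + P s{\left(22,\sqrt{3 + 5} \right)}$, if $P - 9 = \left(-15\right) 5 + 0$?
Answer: $615$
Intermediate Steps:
$s{\left(z,o \right)} = - \frac{11}{3}$ ($s{\left(z,o \right)} = \frac{1}{3} \left(-11\right) = - \frac{11}{3}$)
$P = -66$ ($P = 9 + \left(\left(-15\right) 5 + 0\right) = 9 + \left(-75 + 0\right) = 9 - 75 = -66$)
$\left(376 - 3\right) + P s{\left(22,\sqrt{3 + 5} \right)} = \left(376 - 3\right) - -242 = \left(376 - 3\right) + 242 = 373 + 242 = 615$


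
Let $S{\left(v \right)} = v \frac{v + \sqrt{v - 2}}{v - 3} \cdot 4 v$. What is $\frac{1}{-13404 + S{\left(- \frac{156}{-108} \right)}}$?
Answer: $- \frac{2155864977}{28913923725212} + \frac{287469 i \sqrt{5}}{28913923725212} \approx -7.4561 \cdot 10^{-5} + 2.2232 \cdot 10^{-8} i$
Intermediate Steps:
$S{\left(v \right)} = \frac{4 v^{2} \left(v + \sqrt{-2 + v}\right)}{-3 + v}$ ($S{\left(v \right)} = v \frac{v + \sqrt{-2 + v}}{-3 + v} 4 v = \frac{v \left(v + \sqrt{-2 + v}\right)}{-3 + v} 4 v = \frac{4 v \left(v + \sqrt{-2 + v}\right)}{-3 + v} v = \frac{4 v^{2} \left(v + \sqrt{-2 + v}\right)}{-3 + v}$)
$\frac{1}{-13404 + S{\left(- \frac{156}{-108} \right)}} = \frac{1}{-13404 + \frac{4 \left(- \frac{156}{-108}\right)^{2} \left(- \frac{156}{-108} + \sqrt{-2 - \frac{156}{-108}}\right)}{-3 - \frac{156}{-108}}} = \frac{1}{-13404 + \frac{4 \left(\left(-156\right) \left(- \frac{1}{108}\right)\right)^{2} \left(\left(-156\right) \left(- \frac{1}{108}\right) + \sqrt{-2 - - \frac{13}{9}}\right)}{-3 - - \frac{13}{9}}} = \frac{1}{-13404 + \frac{4 \left(\frac{13}{9}\right)^{2} \left(\frac{13}{9} + \sqrt{-2 + \frac{13}{9}}\right)}{-3 + \frac{13}{9}}} = \frac{1}{-13404 + 4 \cdot \frac{169}{81} \frac{1}{- \frac{14}{9}} \left(\frac{13}{9} + \sqrt{- \frac{5}{9}}\right)} = \frac{1}{-13404 + 4 \cdot \frac{169}{81} \left(- \frac{9}{14}\right) \left(\frac{13}{9} + \frac{i \sqrt{5}}{3}\right)} = \frac{1}{-13404 - \left(\frac{4394}{567} + \frac{338 i \sqrt{5}}{189}\right)} = \frac{1}{- \frac{7604462}{567} - \frac{338 i \sqrt{5}}{189}}$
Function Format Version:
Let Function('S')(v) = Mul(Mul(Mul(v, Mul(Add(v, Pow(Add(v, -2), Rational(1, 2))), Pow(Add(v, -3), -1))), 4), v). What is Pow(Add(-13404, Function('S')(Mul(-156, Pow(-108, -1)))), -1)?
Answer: Add(Rational(-2155864977, 28913923725212), Mul(Rational(287469, 28913923725212), I, Pow(5, Rational(1, 2)))) ≈ Add(-7.4561e-5, Mul(2.2232e-8, I))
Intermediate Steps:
Function('S')(v) = Mul(4, Pow(v, 2), Pow(Add(-3, v), -1), Add(v, Pow(Add(-2, v), Rational(1, 2)))) (Function('S')(v) = Mul(Mul(Mul(v, Mul(Add(v, Pow(Add(-2, v), Rational(1, 2))), Pow(Add(-3, v), -1))), 4), v) = Mul(Mul(Mul(v, Mul(Pow(Add(-3, v), -1), Add(v, Pow(Add(-2, v), Rational(1, 2))))), 4), v) = Mul(Mul(Mul(v, Pow(Add(-3, v), -1), Add(v, Pow(Add(-2, v), Rational(1, 2)))), 4), v) = Mul(Mul(4, v, Pow(Add(-3, v), -1), Add(v, Pow(Add(-2, v), Rational(1, 2)))), v) = Mul(4, Pow(v, 2), Pow(Add(-3, v), -1), Add(v, Pow(Add(-2, v), Rational(1, 2)))))
Pow(Add(-13404, Function('S')(Mul(-156, Pow(-108, -1)))), -1) = Pow(Add(-13404, Mul(4, Pow(Mul(-156, Pow(-108, -1)), 2), Pow(Add(-3, Mul(-156, Pow(-108, -1))), -1), Add(Mul(-156, Pow(-108, -1)), Pow(Add(-2, Mul(-156, Pow(-108, -1))), Rational(1, 2))))), -1) = Pow(Add(-13404, Mul(4, Pow(Mul(-156, Rational(-1, 108)), 2), Pow(Add(-3, Mul(-156, Rational(-1, 108))), -1), Add(Mul(-156, Rational(-1, 108)), Pow(Add(-2, Mul(-156, Rational(-1, 108))), Rational(1, 2))))), -1) = Pow(Add(-13404, Mul(4, Pow(Rational(13, 9), 2), Pow(Add(-3, Rational(13, 9)), -1), Add(Rational(13, 9), Pow(Add(-2, Rational(13, 9)), Rational(1, 2))))), -1) = Pow(Add(-13404, Mul(4, Rational(169, 81), Pow(Rational(-14, 9), -1), Add(Rational(13, 9), Pow(Rational(-5, 9), Rational(1, 2))))), -1) = Pow(Add(-13404, Mul(4, Rational(169, 81), Rational(-9, 14), Add(Rational(13, 9), Mul(Rational(1, 3), I, Pow(5, Rational(1, 2)))))), -1) = Pow(Add(-13404, Add(Rational(-4394, 567), Mul(Rational(-338, 189), I, Pow(5, Rational(1, 2))))), -1) = Pow(Add(Rational(-7604462, 567), Mul(Rational(-338, 189), I, Pow(5, Rational(1, 2)))), -1)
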